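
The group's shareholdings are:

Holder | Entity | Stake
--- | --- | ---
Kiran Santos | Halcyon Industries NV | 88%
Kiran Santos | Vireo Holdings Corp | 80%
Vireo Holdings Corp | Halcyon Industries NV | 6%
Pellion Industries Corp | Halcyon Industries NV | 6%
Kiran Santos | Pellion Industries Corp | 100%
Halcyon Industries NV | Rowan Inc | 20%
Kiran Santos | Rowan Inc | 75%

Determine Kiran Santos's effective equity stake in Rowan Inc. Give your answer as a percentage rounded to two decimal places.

94.76%

Kiran reaches Rowan along 4 paths.
Direct stake: 75% = 75%.
Via Pellion → Halcyon: 100% × 6% × 20% = 1.2%.
Via Vireo → Halcyon: 80% × 6% × 20% = 0.96%.
Via Halcyon: 88% × 20% = 17.6%.
Total: 75% + 1.2% + 0.96% + 17.6% = 94.76%.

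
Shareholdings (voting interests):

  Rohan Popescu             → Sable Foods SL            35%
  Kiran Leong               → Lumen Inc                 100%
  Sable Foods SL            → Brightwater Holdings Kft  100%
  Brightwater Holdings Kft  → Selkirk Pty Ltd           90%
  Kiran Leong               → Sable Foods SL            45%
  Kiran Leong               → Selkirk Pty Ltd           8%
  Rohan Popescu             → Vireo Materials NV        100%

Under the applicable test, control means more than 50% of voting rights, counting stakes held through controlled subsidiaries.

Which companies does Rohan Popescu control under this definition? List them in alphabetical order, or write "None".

Vireo Materials NV

Rohan holds 100% of Vireo, so Rohan controls Vireo.
No other company's threshold is met.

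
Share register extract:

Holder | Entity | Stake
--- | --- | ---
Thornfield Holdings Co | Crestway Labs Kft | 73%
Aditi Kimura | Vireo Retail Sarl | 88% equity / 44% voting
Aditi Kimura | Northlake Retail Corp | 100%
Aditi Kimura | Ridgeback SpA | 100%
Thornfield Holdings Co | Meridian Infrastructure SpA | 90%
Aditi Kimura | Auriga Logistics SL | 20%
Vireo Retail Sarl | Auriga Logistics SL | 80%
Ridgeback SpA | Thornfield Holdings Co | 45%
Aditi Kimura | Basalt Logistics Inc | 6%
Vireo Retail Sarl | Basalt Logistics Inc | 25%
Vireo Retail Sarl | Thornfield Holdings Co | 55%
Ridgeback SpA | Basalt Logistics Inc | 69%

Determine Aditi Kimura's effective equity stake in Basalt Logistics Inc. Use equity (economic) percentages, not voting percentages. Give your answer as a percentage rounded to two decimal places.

97.00%

Aditi reaches Basalt along 3 paths.
Via Ridgeback: 100% × 69% = 69%.
Direct stake: 6% = 6%.
Via Vireo: 88% × 25% = 22%.
Total: 69% + 6% + 22% = 97%.
Rounded: 97.00%.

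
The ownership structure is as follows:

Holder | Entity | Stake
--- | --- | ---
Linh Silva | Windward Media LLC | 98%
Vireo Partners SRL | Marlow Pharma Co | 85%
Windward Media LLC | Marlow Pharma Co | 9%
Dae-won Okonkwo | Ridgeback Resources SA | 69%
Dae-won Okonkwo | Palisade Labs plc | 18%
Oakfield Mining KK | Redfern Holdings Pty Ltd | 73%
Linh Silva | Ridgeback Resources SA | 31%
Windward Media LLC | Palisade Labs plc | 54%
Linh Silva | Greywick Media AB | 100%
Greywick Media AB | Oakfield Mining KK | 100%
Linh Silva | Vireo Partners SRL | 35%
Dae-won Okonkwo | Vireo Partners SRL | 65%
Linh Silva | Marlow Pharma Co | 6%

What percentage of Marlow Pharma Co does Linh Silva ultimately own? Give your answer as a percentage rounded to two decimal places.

44.57%

Linh reaches Marlow along 3 paths.
Via Vireo: 35% × 85% = 29.75%.
Direct stake: 6% = 6%.
Via Windward: 98% × 9% = 8.82%.
Total: 29.75% + 6% + 8.82% = 44.57%.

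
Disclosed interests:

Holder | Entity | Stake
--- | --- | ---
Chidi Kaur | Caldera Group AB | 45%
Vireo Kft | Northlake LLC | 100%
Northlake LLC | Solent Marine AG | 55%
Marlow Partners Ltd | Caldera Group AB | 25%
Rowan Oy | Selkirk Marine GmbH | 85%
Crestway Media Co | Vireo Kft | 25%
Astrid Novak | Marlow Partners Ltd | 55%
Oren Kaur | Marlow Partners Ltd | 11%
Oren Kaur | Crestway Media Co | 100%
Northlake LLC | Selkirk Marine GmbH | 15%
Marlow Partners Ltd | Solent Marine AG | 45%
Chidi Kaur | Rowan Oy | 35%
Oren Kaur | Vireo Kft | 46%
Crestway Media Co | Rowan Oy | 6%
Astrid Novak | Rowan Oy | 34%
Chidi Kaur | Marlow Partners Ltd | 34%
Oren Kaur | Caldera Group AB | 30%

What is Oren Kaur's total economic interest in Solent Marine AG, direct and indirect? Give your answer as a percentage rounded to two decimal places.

Oren reaches Solent along 3 paths.
Via Crestway → Vireo → Northlake: 100% × 25% × 100% × 55% = 13.75%.
Via Vireo → Northlake: 46% × 100% × 55% = 25.3%.
Via Marlow: 11% × 45% = 4.95%.
Total: 13.75% + 25.3% + 4.95% = 44%.
Rounded: 44.00%.

44.00%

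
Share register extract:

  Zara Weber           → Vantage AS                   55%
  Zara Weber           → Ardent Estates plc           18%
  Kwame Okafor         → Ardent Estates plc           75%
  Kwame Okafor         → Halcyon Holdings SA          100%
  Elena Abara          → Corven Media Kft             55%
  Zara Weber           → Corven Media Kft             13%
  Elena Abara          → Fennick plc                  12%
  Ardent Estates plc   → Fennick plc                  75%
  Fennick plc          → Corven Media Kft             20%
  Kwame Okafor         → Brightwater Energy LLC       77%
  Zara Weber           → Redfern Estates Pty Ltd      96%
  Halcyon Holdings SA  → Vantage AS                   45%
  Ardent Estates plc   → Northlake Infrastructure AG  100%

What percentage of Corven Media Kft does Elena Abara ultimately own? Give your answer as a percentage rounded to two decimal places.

Elena reaches Corven along 2 paths.
Direct stake: 55% = 55%.
Via Fennick: 12% × 20% = 2.4%.
Total: 55% + 2.4% = 57.4%.
Rounded: 57.40%.

57.40%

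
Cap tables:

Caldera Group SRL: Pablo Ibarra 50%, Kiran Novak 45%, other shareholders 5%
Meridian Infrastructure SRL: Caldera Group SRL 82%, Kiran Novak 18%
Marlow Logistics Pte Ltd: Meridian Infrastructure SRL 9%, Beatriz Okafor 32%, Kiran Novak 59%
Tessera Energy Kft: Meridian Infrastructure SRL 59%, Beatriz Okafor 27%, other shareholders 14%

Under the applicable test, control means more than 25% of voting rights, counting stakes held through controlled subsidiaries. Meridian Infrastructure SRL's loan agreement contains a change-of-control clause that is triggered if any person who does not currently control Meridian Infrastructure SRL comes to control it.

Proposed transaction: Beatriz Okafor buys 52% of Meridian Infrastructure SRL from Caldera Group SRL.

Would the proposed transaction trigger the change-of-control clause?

Yes

The purchase adds only to Beatriz's holdings (Caldera's stake shrinks), so Beatriz is the only person who could newly come to control Meridian.
Beatriz holds 32% of Marlow, so Beatriz controls Marlow.
Beatriz holds 27% of Tessera, so Beatriz controls Tessera.
Neither Beatriz nor any entity Beatriz controls holds any voting interest in Meridian.
So before the transaction, Beatriz does not control Meridian.
After the purchase, Beatriz holds 52% of Meridian directly, and Caldera's stake falls to 30%.
Beatriz holds 52% of Meridian, so Beatriz controls Meridian.
Beatriz did not control Meridian before and does after, so the clause is triggered.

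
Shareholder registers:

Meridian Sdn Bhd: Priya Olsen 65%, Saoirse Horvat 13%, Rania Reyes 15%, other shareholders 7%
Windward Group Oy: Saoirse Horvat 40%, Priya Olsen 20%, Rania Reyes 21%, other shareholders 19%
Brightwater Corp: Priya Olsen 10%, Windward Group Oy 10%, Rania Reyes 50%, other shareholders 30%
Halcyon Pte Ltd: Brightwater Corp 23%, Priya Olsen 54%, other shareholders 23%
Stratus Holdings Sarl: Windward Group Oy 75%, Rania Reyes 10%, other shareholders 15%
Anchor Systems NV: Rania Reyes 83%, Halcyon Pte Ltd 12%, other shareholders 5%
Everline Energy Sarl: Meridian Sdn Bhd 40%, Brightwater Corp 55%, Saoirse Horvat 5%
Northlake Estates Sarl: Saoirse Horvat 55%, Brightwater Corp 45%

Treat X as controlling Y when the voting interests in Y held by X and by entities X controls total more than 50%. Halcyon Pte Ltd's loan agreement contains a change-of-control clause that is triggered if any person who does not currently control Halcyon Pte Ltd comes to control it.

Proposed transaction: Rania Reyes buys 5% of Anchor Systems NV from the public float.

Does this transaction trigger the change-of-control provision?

No

The purchase changes only Rania's holdings, so Rania is the only person who could newly come to control Halcyon.
Rania holds 83% of Anchor, so Rania controls Anchor.
Neither Rania nor any entity Rania controls holds any voting interest in Halcyon.
So before the transaction, Rania does not control Halcyon.
After the purchase, Rania's direct stake in Anchor rises to 83% + 5% = 88%.
Rania holds 88% of Anchor, so Rania controls Anchor.
After the transaction, neither Rania nor any entity Rania controls holds a voting interest in Halcyon, so Rania still does not control it.
No new person acquires control, so the clause is not triggered.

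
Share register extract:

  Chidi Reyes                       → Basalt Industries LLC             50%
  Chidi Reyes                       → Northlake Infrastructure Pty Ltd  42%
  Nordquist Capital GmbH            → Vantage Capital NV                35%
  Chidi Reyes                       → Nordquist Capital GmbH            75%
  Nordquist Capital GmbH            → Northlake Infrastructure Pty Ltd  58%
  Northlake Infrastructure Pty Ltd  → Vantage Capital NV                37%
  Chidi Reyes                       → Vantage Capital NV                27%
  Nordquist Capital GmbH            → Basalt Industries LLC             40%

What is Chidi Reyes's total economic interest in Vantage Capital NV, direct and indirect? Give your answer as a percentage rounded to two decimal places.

84.89%

Chidi reaches Vantage along 4 paths.
Via Nordquist: 75% × 35% = 26.25%.
Via Northlake: 42% × 37% = 15.54%.
Via Nordquist → Northlake: 75% × 58% × 37% = 16.095%.
Direct stake: 27% = 27%.
Total: 26.25% + 15.54% + 16.095% + 27% = 84.885%.
Rounded: 84.89%.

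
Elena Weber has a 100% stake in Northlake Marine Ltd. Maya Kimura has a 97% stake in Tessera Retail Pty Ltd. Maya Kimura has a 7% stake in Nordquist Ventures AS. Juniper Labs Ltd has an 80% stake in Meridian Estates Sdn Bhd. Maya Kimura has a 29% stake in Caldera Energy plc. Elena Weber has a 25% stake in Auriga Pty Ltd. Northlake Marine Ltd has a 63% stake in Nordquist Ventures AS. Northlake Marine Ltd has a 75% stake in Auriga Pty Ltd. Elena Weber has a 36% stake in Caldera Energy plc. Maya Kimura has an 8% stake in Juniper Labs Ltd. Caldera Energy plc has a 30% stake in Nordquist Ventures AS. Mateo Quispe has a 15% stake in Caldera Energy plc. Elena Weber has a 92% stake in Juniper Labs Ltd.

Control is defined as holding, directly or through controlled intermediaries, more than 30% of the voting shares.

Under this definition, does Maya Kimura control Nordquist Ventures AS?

No

Maya holds 97% of Tessera, so Maya controls Tessera.
In Nordquist, Maya's side holds only 7%, not > 30%.
So Maya does not control Nordquist.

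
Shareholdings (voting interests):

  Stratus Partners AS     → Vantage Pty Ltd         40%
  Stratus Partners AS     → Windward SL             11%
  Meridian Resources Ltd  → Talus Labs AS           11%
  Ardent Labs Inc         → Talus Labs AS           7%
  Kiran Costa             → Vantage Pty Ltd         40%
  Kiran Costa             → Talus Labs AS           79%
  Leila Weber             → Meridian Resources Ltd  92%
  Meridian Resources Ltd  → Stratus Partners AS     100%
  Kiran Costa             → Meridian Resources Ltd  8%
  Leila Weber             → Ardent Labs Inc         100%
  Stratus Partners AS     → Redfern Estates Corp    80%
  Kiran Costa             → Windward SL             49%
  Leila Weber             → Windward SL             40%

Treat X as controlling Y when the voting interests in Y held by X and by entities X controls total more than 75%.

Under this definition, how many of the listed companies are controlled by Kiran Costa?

Kiran holds 79% of Talus, so Kiran controls Talus.
No other company's threshold is met.
Kiran controls 1 company.

1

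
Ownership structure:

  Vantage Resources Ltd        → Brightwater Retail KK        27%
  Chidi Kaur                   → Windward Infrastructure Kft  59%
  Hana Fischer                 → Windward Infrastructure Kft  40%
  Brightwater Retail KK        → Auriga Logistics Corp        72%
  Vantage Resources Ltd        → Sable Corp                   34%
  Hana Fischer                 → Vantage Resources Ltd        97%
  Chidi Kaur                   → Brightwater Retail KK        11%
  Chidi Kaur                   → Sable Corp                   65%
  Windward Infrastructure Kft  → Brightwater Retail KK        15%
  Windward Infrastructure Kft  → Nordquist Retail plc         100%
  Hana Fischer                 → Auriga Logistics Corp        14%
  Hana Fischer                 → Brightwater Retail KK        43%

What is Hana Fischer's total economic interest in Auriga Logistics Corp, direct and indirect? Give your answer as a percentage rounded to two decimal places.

Hana reaches Auriga along 4 paths.
Direct stake: 14% = 14%.
Via Brightwater: 43% × 72% = 30.96%.
Via Windward → Brightwater: 40% × 15% × 72% = 4.32%.
Via Vantage → Brightwater: 97% × 27% × 72% = 18.8568%.
Total: 14% + 30.96% + 4.32% + 18.8568% = 68.1368%.
Rounded: 68.14%.

68.14%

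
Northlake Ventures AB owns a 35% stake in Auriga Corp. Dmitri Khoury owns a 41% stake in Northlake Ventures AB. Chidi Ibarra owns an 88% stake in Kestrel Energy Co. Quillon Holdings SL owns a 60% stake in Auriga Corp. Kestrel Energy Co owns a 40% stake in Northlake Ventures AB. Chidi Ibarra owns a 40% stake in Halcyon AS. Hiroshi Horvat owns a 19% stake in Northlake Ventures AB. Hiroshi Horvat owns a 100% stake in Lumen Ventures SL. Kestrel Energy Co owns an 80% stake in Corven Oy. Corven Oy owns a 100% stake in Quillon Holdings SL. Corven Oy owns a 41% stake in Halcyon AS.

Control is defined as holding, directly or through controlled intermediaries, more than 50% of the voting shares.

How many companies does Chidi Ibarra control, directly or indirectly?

Chidi holds 88% of Kestrel, so Chidi controls Kestrel.
Kestrel holds 80% of Corven, so Chidi controls Corven.
Corven and Chidi together hold 41% + 40% = 81% of Halcyon, so Chidi controls Halcyon.
Corven holds 100% of Quillon, so Chidi controls Quillon.
Quillon holds 60% of Auriga, so Chidi controls Auriga.
No other company's threshold is met.
Chidi controls 5 companies.

5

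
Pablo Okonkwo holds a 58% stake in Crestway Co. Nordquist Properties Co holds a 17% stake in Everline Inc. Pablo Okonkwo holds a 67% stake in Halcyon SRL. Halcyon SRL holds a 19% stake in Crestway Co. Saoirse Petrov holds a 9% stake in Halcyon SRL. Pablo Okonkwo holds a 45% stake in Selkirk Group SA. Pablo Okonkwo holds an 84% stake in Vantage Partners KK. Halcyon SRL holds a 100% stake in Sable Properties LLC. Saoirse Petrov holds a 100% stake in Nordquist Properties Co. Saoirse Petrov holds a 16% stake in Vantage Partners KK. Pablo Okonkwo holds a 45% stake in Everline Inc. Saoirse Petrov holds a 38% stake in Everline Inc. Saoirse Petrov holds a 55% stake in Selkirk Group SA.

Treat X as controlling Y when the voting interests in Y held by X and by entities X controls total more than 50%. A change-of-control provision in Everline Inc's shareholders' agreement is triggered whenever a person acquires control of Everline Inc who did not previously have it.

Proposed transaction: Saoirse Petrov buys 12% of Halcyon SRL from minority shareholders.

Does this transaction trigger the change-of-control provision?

The purchase changes only Saoirse's holdings, so Saoirse is the only person who could newly come to control Everline.
Saoirse holds 100% of Nordquist, so Saoirse controls Nordquist.
Saoirse and Nordquist together hold 38% + 17% = 55% of Everline, so Saoirse controls Everline.
So Saoirse already controls Everline before the transaction.
After the purchase, Saoirse's direct stake in Halcyon rises to 9% + 12% = 21%.
Saoirse controlled Everline already, so this is not a new person acquiring control; every other person's position is unchanged or reduced.
No new person acquires control, so the clause is not triggered.

No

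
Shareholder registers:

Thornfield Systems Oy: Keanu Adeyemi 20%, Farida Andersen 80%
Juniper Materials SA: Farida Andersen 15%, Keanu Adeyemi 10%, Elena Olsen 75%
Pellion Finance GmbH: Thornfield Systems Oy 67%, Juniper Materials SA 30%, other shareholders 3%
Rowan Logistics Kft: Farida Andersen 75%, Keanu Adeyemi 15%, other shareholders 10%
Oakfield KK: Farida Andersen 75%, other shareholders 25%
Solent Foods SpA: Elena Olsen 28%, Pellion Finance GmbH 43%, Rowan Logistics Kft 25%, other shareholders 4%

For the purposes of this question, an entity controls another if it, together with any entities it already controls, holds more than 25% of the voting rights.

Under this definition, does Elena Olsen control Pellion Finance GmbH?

Yes

Elena holds 75% of Juniper, so Elena controls Juniper.
Juniper holds 30% of Pellion, so Elena controls Pellion.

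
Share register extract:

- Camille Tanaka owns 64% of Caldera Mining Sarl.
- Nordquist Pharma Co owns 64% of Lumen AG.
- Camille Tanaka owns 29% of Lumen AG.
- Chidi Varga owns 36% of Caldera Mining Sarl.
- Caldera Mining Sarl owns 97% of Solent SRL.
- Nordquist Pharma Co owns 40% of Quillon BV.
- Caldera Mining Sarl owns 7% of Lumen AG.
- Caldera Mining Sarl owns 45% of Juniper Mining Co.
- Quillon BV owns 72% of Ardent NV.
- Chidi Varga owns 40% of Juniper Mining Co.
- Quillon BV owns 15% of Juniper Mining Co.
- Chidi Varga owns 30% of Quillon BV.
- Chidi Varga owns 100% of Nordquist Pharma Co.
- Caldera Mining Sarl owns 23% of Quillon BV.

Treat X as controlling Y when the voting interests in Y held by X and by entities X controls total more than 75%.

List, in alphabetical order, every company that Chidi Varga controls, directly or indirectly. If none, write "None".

Nordquist Pharma Co

Chidi holds 100% of Nordquist, so Chidi controls Nordquist.
No other company's threshold is met.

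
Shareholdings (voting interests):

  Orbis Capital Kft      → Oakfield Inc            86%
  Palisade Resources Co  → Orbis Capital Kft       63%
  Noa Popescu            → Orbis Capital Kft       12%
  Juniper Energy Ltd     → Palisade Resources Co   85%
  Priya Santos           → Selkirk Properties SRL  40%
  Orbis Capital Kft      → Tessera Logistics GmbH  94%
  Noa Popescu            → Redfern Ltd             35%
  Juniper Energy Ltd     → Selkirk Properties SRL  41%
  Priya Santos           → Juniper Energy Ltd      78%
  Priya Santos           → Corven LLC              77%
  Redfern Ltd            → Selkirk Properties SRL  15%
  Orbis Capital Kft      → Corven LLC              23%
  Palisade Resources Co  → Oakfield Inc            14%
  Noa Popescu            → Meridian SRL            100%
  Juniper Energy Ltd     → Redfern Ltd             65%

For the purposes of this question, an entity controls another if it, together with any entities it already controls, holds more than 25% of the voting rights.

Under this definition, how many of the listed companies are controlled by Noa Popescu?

Noa holds 35% of Redfern, so Noa controls Redfern.
Noa holds 100% of Meridian, so Noa controls Meridian.
No other company's threshold is met.
Noa controls 2 companies.

2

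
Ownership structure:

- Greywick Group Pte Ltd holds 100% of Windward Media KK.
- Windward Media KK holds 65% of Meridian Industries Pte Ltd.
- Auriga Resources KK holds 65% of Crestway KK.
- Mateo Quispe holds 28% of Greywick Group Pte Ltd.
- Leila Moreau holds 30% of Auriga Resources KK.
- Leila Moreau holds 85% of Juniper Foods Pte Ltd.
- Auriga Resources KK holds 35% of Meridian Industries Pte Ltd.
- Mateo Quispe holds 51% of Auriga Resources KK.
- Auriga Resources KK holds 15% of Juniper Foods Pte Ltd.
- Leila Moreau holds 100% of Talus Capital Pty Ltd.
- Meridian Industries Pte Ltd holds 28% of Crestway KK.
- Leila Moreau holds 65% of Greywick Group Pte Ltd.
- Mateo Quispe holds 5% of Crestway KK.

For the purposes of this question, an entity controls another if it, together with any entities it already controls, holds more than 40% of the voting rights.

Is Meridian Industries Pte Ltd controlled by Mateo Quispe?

Mateo holds 51% of Auriga, so Mateo controls Auriga.
Auriga and Mateo together hold 65% + 5% = 70% of Crestway, so Mateo controls Crestway.
In Meridian, Mateo's side holds only 35%, not > 40%.
So Mateo does not control Meridian.

No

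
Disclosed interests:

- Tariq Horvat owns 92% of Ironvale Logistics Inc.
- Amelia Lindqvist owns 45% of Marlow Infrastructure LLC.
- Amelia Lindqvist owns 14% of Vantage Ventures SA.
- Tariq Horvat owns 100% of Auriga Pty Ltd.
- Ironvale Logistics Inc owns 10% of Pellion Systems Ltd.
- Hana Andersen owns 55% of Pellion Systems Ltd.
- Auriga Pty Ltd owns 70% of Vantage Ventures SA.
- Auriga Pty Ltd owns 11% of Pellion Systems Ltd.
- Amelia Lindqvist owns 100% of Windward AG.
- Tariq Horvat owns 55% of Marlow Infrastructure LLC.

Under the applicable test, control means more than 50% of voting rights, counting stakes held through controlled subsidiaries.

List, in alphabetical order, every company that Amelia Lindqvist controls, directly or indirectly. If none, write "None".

Amelia holds 100% of Windward, so Amelia controls Windward.
No other company's threshold is met.

Windward AG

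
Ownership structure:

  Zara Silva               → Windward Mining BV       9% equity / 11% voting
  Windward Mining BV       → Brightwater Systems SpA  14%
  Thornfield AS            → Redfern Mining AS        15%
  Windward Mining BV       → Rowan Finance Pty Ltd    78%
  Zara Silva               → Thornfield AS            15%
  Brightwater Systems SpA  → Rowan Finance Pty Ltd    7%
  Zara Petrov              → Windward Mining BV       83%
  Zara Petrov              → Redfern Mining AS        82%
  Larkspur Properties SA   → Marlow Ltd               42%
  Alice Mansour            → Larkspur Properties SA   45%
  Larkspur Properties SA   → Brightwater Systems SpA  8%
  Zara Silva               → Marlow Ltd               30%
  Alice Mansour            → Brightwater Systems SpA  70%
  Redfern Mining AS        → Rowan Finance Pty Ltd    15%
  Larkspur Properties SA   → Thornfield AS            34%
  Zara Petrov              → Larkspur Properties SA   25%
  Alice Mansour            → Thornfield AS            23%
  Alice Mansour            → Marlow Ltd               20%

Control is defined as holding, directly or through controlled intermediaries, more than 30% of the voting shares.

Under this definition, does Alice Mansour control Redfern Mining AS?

Alice holds 45% of Larkspur, so Alice controls Larkspur.
Larkspur and Alice together hold 34% + 23% = 57% of Thornfield, so Alice controls Thornfield.
Alice and Larkspur together hold 20% + 42% = 62% of Marlow, so Alice controls Marlow.
Larkspur and Alice together hold 8% + 70% = 78% of Brightwater, so Alice controls Brightwater.
In Redfern, Alice's side holds only 15%, not > 30%.
So Alice does not control Redfern.

No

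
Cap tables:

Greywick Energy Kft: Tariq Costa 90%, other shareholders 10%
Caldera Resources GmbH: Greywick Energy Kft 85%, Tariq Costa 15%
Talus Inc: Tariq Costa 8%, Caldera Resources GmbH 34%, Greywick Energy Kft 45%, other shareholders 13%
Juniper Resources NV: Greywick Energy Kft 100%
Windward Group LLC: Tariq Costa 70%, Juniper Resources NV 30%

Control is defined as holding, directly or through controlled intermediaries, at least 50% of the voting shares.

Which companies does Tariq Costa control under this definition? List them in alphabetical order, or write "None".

Tariq holds 90% of Greywick, so Tariq controls Greywick.
Greywick and Tariq together hold 85% + 15% = 100% of Caldera, so Tariq controls Caldera.
Tariq and Caldera and Greywick together hold 8% + 34% + 45% = 87% of Talus, so Tariq controls Talus.
Greywick holds 100% of Juniper, so Tariq controls Juniper.
Tariq and Juniper together hold 70% + 30% = 100% of Windward, so Tariq controls Windward.

Caldera Resources GmbH, Greywick Energy Kft, Juniper Resources NV, Talus Inc, Windward Group LLC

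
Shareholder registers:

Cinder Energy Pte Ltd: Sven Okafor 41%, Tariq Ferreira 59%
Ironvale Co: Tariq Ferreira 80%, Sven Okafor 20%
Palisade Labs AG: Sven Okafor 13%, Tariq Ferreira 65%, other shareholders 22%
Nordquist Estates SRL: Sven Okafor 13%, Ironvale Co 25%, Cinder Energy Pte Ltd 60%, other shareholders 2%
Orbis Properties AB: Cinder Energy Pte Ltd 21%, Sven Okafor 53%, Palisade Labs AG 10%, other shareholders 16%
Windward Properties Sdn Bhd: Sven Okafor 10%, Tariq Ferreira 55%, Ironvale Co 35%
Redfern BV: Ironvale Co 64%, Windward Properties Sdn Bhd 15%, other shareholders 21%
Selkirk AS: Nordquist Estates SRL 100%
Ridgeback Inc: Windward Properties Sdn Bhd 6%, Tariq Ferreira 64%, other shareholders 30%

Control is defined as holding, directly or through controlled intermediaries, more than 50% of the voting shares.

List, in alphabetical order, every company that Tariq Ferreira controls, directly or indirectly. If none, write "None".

Tariq holds 59% of Cinder, so Tariq controls Cinder.
Tariq holds 80% of Ironvale, so Tariq controls Ironvale.
Tariq holds 65% of Palisade, so Tariq controls Palisade.
Ironvale and Cinder together hold 25% + 60% = 85% of Nordquist, so Tariq controls Nordquist.
Tariq and Ironvale together hold 55% + 35% = 90% of Windward, so Tariq controls Windward.
Ironvale and Windward together hold 64% + 15% = 79% of Redfern, so Tariq controls Redfern.
Nordquist holds 100% of Selkirk, so Tariq controls Selkirk.
Windward and Tariq together hold 6% + 64% = 70% of Ridgeback, so Tariq controls Ridgeback.
No other company's threshold is met.

Cinder Energy Pte Ltd, Ironvale Co, Nordquist Estates SRL, Palisade Labs AG, Redfern BV, Ridgeback Inc, Selkirk AS, Windward Properties Sdn Bhd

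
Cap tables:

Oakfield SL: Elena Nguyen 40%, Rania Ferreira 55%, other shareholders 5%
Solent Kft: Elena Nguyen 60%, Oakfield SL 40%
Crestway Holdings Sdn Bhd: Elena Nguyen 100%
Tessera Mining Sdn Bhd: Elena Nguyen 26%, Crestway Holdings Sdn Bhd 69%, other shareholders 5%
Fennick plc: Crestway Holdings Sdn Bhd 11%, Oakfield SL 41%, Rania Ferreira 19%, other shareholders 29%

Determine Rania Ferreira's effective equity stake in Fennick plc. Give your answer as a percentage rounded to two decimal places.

Rania reaches Fennick along 2 paths.
Via Oakfield: 55% × 41% = 22.55%.
Direct stake: 19% = 19%.
Total: 22.55% + 19% = 41.55%.

41.55%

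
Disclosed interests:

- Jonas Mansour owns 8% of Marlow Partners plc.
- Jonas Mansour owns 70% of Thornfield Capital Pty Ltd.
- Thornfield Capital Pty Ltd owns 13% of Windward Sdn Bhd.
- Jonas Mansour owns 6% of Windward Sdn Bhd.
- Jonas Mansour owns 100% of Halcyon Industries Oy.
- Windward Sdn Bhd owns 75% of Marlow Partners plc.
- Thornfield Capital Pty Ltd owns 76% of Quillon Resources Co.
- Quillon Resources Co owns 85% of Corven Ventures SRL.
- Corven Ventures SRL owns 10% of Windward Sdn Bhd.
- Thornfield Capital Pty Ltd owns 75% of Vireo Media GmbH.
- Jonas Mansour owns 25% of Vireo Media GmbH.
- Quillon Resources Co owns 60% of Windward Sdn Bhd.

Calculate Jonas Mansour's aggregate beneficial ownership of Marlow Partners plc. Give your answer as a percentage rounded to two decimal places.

46.66%

Jonas reaches Marlow along 5 paths.
Via Thornfield → Windward: 70% × 13% × 75% = 6.825%.
Via Thornfield → Quillon → Corven → Windward: 70% × 76% × 85% × 10% × 75% = 3.3915%.
Via Thornfield → Quillon → Windward: 70% × 76% × 60% × 75% = 23.94%.
Via Windward: 6% × 75% = 4.5%.
Direct stake: 8% = 8%.
Total: 6.825% + 3.3915% + 23.94% + 4.5% + 8% = 46.6565%.
Rounded: 46.66%.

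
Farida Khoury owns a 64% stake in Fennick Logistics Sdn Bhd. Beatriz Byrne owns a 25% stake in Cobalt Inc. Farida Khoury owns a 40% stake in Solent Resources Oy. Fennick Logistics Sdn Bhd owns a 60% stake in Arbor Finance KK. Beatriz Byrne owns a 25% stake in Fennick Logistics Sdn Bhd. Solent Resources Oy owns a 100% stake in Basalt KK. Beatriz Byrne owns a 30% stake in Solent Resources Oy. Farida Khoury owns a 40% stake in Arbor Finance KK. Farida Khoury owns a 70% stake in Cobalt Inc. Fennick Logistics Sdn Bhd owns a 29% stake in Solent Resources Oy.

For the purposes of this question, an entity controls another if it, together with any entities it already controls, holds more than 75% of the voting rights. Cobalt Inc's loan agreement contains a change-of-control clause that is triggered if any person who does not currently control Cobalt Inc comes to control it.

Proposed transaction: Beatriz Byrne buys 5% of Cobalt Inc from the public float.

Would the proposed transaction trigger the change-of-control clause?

No

The purchase changes only Beatriz's holdings, so Beatriz is the only person who could newly come to control Cobalt.
Beatriz's largest direct stake is 30% in Solent, which does not meet the threshold, so Beatriz controls no company.
In Cobalt, Beatriz's side holds only 25%, not > 75%.
So before the transaction, Beatriz does not control Cobalt.
After the purchase, Beatriz's direct stake in Cobalt rises to 25% + 5% = 30%.
After the transaction, Beatriz's side holds 30% of Cobalt, not > 75%, so Beatriz still does not control Cobalt.
No new person acquires control, so the clause is not triggered.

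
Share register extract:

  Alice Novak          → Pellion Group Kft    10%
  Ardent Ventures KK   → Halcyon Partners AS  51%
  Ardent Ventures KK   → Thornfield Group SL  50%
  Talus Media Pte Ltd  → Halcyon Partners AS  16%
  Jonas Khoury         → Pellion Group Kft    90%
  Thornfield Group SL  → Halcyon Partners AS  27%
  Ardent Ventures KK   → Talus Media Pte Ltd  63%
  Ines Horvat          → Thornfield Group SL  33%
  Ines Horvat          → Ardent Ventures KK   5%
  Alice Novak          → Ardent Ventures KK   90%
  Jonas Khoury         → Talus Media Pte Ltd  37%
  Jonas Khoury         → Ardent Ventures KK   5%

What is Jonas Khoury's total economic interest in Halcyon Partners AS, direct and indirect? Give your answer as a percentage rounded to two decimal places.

Jonas reaches Halcyon along 4 paths.
Via Ardent → Thornfield: 5% × 50% × 27% = 0.675%.
Via Talus: 37% × 16% = 5.92%.
Via Ardent → Talus: 5% × 63% × 16% = 0.504%.
Via Ardent: 5% × 51% = 2.55%.
Total: 0.675% + 5.92% + 0.504% + 2.55% = 9.649%.
Rounded: 9.65%.

9.65%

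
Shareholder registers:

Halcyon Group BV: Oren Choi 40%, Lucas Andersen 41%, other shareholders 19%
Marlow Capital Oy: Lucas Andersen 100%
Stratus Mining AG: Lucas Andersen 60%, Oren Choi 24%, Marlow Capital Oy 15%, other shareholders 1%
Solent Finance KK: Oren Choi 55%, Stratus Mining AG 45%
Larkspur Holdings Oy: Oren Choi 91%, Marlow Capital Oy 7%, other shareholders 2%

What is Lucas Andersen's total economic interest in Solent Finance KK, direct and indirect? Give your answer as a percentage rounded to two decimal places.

33.75%

Lucas reaches Solent along 2 paths.
Via Stratus: 60% × 45% = 27%.
Via Marlow → Stratus: 100% × 15% × 45% = 6.75%.
Total: 27% + 6.75% = 33.75%.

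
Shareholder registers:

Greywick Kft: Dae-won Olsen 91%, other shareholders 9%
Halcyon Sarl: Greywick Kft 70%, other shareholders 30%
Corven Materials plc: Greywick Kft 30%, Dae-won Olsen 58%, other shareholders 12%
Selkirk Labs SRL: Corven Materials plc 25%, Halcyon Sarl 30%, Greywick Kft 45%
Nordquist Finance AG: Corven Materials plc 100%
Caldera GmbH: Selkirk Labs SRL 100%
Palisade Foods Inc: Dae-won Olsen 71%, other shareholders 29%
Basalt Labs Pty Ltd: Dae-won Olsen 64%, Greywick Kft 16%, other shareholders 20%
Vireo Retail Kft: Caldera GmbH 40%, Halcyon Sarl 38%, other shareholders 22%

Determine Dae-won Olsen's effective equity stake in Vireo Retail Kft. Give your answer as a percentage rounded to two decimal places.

Dae-won reaches Vireo along 5 paths.
Via Greywick → Corven → Selkirk → Caldera: 91% × 30% × 25% × 100% × 40% = 2.73%.
Via Corven → Selkirk → Caldera: 58% × 25% × 100% × 40% = 5.8%.
Via Greywick → Halcyon → Selkirk → Caldera: 91% × 70% × 30% × 100% × 40% = 7.644%.
Via Greywick → Selkirk → Caldera: 91% × 45% × 100% × 40% = 16.38%.
Via Greywick → Halcyon: 91% × 70% × 38% = 24.206%.
Total: 2.73% + 5.8% + 7.644% + 16.38% + 24.206% = 56.76%.

56.76%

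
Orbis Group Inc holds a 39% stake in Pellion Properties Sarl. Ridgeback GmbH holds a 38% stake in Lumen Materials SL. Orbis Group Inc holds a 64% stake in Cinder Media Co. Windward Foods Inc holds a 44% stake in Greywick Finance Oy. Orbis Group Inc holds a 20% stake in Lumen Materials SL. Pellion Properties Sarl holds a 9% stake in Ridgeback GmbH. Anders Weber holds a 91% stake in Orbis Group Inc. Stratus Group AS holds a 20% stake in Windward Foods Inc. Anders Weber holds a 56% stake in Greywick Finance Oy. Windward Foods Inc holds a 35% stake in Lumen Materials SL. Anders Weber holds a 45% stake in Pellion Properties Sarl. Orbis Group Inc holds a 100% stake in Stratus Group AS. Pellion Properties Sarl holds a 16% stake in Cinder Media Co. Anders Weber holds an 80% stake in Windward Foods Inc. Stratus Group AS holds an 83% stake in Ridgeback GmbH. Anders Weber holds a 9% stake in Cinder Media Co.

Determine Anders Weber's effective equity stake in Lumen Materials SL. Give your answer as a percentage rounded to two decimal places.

Anders reaches Lumen along 6 paths.
Via Orbis: 91% × 20% = 18.2%.
Via Orbis → Pellion → Ridgeback: 91% × 39% × 9% × 38% = 1.213758%.
Via Pellion → Ridgeback: 45% × 9% × 38% = 1.539%.
Via Orbis → Stratus → Ridgeback: 91% × 100% × 83% × 38% = 28.7014%.
Via Windward: 80% × 35% = 28%.
Via Orbis → Stratus → Windward: 91% × 100% × 20% × 35% = 6.37%.
Total: 18.2% + 1.213758% + 1.539% + 28.7014% + 28% + 6.37% = 84.024158%.
Rounded: 84.02%.

84.02%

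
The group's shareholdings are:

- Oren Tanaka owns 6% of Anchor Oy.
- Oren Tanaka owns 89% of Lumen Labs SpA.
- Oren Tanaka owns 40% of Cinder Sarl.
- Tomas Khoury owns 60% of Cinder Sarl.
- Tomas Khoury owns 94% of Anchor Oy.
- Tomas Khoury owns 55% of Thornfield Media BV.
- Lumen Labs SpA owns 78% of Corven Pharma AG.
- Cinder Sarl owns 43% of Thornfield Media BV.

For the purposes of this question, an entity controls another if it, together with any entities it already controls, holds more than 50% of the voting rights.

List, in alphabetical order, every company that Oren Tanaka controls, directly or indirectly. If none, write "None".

Corven Pharma AG, Lumen Labs SpA

Oren holds 89% of Lumen, so Oren controls Lumen.
Lumen holds 78% of Corven, so Oren controls Corven.
No other company's threshold is met.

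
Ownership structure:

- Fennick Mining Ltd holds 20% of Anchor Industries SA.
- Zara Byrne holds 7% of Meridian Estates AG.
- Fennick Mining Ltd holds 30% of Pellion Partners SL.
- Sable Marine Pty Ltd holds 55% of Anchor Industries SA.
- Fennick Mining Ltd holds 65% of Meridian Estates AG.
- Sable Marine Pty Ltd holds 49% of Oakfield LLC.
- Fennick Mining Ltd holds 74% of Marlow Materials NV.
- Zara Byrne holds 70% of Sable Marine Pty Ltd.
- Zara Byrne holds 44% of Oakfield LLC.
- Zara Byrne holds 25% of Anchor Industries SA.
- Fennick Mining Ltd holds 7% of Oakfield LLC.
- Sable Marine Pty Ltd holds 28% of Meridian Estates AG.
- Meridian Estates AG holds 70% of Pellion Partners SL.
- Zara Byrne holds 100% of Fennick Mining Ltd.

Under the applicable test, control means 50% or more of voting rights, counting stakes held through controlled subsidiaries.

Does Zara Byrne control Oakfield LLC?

Zara holds 100% of Fennick, so Zara controls Fennick.
Zara holds 70% of Sable, so Zara controls Sable.
Zara and Sable and Fennick together hold 44% + 49% + 7% = 100% of Oakfield, so Zara controls Oakfield.

Yes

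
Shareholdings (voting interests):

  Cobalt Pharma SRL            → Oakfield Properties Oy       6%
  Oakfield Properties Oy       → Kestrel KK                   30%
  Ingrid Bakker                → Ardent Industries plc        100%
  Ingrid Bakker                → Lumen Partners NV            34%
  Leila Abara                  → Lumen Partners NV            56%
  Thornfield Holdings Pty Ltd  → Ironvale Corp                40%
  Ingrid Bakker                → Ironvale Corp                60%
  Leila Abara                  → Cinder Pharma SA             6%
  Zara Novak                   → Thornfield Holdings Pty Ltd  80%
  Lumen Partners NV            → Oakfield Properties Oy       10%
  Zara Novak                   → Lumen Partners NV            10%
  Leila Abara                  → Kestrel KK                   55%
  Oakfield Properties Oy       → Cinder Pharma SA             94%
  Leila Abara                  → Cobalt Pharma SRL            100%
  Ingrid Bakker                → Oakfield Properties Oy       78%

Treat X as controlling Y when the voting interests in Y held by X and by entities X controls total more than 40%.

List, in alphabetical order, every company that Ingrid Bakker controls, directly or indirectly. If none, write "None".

Ardent Industries plc, Cinder Pharma SA, Ironvale Corp, Oakfield Properties Oy

Ingrid holds 78% of Oakfield, so Ingrid controls Oakfield.
Ingrid holds 100% of Ardent, so Ingrid controls Ardent.
Oakfield holds 94% of Cinder, so Ingrid controls Cinder.
Ingrid holds 60% of Ironvale, so Ingrid controls Ironvale.
No other company's threshold is met.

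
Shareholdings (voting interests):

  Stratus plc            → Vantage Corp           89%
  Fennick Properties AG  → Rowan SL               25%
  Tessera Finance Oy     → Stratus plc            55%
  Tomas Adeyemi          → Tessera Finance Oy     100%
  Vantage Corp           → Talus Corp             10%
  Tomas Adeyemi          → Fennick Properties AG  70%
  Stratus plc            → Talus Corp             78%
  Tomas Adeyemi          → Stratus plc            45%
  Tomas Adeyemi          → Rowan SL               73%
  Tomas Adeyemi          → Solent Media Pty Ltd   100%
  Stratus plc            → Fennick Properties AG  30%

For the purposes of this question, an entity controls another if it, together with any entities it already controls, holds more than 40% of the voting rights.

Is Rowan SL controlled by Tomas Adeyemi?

Yes

Tomas holds 100% of Tessera, so Tomas controls Tessera.
Tomas and Tessera together hold 45% + 55% = 100% of Stratus, so Tomas controls Stratus.
Stratus and Tomas together hold 30% + 70% = 100% of Fennick, so Tomas controls Fennick.
Tomas and Fennick together hold 73% + 25% = 98% of Rowan, so Tomas controls Rowan.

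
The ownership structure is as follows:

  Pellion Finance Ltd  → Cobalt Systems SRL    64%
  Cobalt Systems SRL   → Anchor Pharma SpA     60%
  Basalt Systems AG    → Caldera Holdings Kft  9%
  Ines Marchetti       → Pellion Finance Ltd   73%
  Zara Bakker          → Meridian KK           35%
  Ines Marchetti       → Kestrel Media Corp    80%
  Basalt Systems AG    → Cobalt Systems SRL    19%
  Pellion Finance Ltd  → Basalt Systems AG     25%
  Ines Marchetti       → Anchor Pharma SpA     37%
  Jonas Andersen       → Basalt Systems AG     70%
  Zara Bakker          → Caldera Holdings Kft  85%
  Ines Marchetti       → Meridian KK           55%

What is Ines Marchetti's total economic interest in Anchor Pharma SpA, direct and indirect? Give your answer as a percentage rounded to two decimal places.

67.11%

Ines reaches Anchor along 3 paths.
Via Pellion → Cobalt: 73% × 64% × 60% = 28.032%.
Via Pellion → Basalt → Cobalt: 73% × 25% × 19% × 60% = 2.0805%.
Direct stake: 37% = 37%.
Total: 28.032% + 2.0805% + 37% = 67.1125%.
Rounded: 67.11%.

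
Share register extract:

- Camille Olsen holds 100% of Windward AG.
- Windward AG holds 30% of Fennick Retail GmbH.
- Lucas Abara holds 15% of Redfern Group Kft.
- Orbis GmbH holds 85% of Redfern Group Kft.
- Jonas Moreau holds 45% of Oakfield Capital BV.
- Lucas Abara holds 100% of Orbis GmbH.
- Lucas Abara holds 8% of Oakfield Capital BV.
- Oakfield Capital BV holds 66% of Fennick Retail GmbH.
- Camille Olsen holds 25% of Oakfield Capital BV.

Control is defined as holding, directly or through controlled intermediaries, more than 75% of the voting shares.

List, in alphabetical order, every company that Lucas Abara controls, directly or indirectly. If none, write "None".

Lucas holds 100% of Orbis, so Lucas controls Orbis.
Lucas and Orbis together hold 15% + 85% = 100% of Redfern, so Lucas controls Redfern.
No other company's threshold is met.

Orbis GmbH, Redfern Group Kft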